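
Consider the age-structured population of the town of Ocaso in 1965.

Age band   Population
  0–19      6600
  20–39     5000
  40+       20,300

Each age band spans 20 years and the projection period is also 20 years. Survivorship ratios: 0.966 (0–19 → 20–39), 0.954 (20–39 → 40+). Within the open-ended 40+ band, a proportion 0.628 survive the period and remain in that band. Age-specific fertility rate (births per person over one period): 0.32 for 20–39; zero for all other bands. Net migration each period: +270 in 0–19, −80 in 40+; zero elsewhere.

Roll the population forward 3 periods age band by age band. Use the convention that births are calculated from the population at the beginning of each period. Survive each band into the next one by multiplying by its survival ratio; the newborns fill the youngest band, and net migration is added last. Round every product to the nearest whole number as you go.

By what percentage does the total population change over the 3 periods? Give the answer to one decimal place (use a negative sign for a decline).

After projecting period 1:
Births: 5000 × 0.32 = 1600
20–39: 6600 × 0.966 = 6376
40+: 5000 × 0.954 + 20300 × 0.628 = 4770 + 12748 = 17518
Net migration: 0–19 + 270 → 1870; 40+ − 80 → 17438
End of period: [1870, 6376, 17438]
After projecting period 2:
Births: 6376 × 0.32 = 2040
20–39: 1870 × 0.966 = 1806
40+: 6376 × 0.954 + 17438 × 0.628 = 6083 + 10951 = 17034
Net migration: 0–19 + 270 → 2310; 40+ − 80 → 16954
End of period: [2310, 1806, 16954]
After projecting period 3:
Births: 1806 × 0.32 = 578
20–39: 2310 × 0.966 = 2231
40+: 1806 × 0.954 + 16954 × 0.628 = 1723 + 10647 = 12370
Net migration: 0–19 + 270 → 848; 40+ − 80 → 12290
End of period: [848, 2231, 12290]
Total: 31900 → 15369; change = -16531; percentage change = -51.8%

-51.8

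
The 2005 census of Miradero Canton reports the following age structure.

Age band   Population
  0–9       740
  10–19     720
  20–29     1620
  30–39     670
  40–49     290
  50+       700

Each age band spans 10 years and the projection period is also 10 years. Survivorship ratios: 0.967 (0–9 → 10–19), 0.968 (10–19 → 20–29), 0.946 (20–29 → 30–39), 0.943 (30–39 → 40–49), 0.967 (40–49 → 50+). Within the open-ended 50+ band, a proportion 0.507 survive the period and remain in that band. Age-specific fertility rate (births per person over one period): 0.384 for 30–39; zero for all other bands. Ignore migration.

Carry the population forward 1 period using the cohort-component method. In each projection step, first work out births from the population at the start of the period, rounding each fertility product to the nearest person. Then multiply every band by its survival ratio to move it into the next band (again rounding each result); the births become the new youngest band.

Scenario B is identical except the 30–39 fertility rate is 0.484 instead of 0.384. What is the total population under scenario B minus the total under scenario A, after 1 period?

67

Call the bands 1 to 6, youngest first.
Period 1.
Births: 670 * 0.384 = 257
Band 2: 740 * 0.967 = 716
Band 3: 720 * 0.968 = 697
Band 4: 1620 * 0.946 = 1533
Band 5: 670 * 0.943 = 632
Band 6: 290 * 0.967 + 700 * 0.507 = 280 + 355 = 635
Population now: 0–9=257, 10–19=716, 20–29=697, 30–39=1533, 40–49=632, 50+=635
Scenario A total after 1 period: 4470
Scenario B projection —
Period 1.
Births: 670 * 0.484 = 324
Band 2: 740 * 0.967 = 716
Band 3: 720 * 0.968 = 697
Band 4: 1620 * 0.946 = 1533
Band 5: 670 * 0.943 = 632
Band 6: 290 * 0.967 + 700 * 0.507 = 280 + 355 = 635
Population now: 0–9=324, 10–19=716, 20–29=697, 30–39=1533, 40–49=632, 50+=635
Scenario B total after 1 period: 4537
Difference B − A = 4537 − 4470 = 67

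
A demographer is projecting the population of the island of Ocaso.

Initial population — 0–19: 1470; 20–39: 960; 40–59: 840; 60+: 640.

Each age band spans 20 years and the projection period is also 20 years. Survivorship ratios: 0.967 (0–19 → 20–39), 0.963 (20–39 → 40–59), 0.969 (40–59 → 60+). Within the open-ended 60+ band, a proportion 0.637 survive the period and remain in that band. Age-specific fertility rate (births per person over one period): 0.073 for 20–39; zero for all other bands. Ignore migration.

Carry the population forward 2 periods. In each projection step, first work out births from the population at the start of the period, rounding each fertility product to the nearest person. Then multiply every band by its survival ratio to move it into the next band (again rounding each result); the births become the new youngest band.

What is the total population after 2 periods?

(Groups numbered youngest = 1 to oldest = 4.)
Period 1:
Births: 960 × 0.073 = 70
Group 2: 1470 × 0.967 = 1421
Group 3: 960 × 0.963 = 924
Group 4: 840 × 0.969 + 640 × 0.637 = 814 + 408 = 1222
→ [70, 1421, 924, 1222]
Period 2:
Births: 1421 × 0.073 = 104
Group 2: 70 × 0.967 = 68
Group 3: 1421 × 0.963 = 1368
Group 4: 924 × 0.969 + 1222 × 0.637 = 895 + 778 = 1673
→ [104, 68, 1368, 1673]
Total after period 2: 104 + 68 + 1368 + 1673 = 3213

3213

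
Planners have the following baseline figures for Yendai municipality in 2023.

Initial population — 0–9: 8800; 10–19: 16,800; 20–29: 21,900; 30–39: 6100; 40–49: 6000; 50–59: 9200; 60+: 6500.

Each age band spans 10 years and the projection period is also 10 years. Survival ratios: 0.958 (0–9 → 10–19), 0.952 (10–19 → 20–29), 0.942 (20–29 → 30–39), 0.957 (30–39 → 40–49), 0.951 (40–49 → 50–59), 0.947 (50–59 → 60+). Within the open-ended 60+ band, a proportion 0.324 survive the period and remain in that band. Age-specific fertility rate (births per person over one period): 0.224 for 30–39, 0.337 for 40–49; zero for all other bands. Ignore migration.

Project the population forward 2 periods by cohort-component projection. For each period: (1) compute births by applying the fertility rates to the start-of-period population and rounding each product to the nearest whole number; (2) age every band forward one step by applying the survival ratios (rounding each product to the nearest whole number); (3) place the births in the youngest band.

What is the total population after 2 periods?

After projecting period 1:
Births: 6100 × 0.224 = 1366, 6000 × 0.337 = 2022 — total 3388
10–19: 8800 × 0.958 = 8430
20–29: 16800 × 0.952 = 15994
30–39: 21900 × 0.942 = 20630
40–49: 6100 × 0.957 = 5838
50–59: 6000 × 0.951 = 5706
60+: 9200 × 0.947 + 6500 × 0.324 = 8712 + 2106 = 10818
Population now: 0–9=3388, 10–19=8430, 20–29=15994, 30–39=20630, 40–49=5838, 50–59=5706, 60+=10818
After projecting period 2:
Births: 20630 × 0.224 = 4621, 5838 × 0.337 = 1967 — total 6588
10–19: 3388 × 0.958 = 3246
20–29: 8430 × 0.952 = 8025
30–39: 15994 × 0.942 = 15066
40–49: 20630 × 0.957 = 19743
50–59: 5838 × 0.951 = 5552
60+: 5706 × 0.947 + 10818 × 0.324 = 5404 + 3505 = 8909
Population now: 0–9=6588, 10–19=3246, 20–29=8025, 30–39=15066, 40–49=19743, 50–59=5552, 60+=8909
Total after period 2: 6588 + 3246 + 8025 + 15066 + 19743 + 5552 + 8909 = 67129

67129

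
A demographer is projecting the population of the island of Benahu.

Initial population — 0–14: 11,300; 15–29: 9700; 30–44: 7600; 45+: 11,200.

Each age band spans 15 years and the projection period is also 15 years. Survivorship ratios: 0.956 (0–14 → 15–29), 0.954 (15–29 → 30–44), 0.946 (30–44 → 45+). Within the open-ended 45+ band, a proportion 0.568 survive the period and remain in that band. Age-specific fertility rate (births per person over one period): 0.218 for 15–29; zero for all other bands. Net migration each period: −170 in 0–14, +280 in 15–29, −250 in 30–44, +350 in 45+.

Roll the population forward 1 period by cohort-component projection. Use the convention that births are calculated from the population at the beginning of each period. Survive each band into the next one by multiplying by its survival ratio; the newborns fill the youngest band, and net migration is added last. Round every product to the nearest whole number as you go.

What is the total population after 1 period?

35934

[period 1]
Births: 9700 * 0.218 = 2115
15–29: 11300 * 0.956 = 10803
30–44: 9700 * 0.954 = 9254
45+: 7600 * 0.946 + 11200 * 0.568 = 7190 + 6362 = 13552
Net migration: 0–14 − 170 → 1945; 15–29 + 280 → 11083; 30–44 − 250 → 9004; 45+ + 350 → 13902
Population now: 0–14=1945, 15–29=11083, 30–44=9004, 45+=13902
Total after period 1: 1945 + 11083 + 9004 + 13902 = 35934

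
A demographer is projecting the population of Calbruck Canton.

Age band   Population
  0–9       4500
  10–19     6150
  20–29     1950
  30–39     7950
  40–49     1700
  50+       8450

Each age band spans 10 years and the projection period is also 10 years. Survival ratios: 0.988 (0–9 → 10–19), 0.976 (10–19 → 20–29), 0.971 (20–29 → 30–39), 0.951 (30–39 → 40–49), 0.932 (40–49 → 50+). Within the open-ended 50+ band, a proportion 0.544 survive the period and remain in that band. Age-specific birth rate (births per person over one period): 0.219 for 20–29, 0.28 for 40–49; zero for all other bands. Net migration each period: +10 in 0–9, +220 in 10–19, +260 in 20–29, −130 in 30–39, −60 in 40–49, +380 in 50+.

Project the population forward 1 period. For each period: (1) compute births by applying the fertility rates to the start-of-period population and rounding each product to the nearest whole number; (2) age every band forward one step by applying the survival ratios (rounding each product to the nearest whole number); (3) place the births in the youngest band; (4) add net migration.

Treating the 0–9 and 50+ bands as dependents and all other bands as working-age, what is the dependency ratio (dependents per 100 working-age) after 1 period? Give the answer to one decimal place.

— Period 1 —
Births: 1950 * 0.219 = 427 ; 1700 * 0.28 = 476 ⇒ total 903
10–19: 4500 * 0.988 = 4446
20–29: 6150 * 0.976 = 6002
30–39: 1950 * 0.971 = 1893
40–49: 7950 * 0.951 = 7560
50+: 1700 * 0.932 + 8450 * 0.544 = 1584 + 4597 = 6181
Net migration: 0–9 + 10 → 913; 10–19 + 220 → 4666; 20–29 + 260 → 6262; 30–39 − 130 → 1763; 40–49 − 60 → 7500; 50+ + 380 → 6561
→ [913, 4666, 6262, 1763, 7500, 6561]
Dependents (band 0–9 + band 50+) = 913 + 6561 = 7474; working-age = 20191; ratio = 7474/20191 × 100 = 37.0

37.0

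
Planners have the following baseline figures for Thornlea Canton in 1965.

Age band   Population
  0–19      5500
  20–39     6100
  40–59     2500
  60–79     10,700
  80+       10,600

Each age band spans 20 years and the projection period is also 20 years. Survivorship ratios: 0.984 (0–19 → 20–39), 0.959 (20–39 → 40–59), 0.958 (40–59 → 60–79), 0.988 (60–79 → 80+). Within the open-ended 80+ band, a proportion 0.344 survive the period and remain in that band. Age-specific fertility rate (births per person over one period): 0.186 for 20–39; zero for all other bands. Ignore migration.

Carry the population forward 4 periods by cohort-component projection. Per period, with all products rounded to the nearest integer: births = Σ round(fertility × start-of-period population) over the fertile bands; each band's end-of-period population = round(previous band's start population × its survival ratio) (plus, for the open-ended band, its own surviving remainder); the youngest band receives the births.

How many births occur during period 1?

Call the bands 1 to 5, youngest first.
Period 1.
Births: 6100 * 0.186 = 1135
Band 2: 5500 * 0.984 = 5412
Band 3: 6100 * 0.959 = 5850
Band 4: 2500 * 0.958 = 2395
Band 5: 10700 * 0.988 + 10600 * 0.344 = 10572 + 3646 = 14218
→ [1135, 5412, 5850, 2395, 14218]

1135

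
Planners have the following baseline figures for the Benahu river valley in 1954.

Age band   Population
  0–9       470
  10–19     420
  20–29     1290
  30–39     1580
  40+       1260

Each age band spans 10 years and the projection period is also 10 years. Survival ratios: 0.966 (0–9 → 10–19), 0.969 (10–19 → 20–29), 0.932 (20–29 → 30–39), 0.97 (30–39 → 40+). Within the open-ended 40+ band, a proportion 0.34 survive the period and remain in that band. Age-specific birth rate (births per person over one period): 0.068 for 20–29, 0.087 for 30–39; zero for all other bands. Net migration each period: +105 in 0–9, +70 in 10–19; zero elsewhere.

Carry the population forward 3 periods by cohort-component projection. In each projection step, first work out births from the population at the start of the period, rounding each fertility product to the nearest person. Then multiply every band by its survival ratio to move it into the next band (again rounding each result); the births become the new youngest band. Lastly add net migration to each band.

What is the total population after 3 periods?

Let band 1 be 0–9 through band 5 = 40+.
[period 1]
Births: 1290 × 0.068 = 88 ; 1580 × 0.087 = 137 ⇒ total 225
Band 2: 470 × 0.966 = 454
Band 3: 420 × 0.969 = 407
Band 4: 1290 × 0.932 = 1202
Band 5: 1580 × 0.97 + 1260 × 0.34 = 1533 + 428 = 1961
Net migration: Band 1 + 105 → 330; Band 2 + 70 → 524
Population now: 0–9=330, 10–19=524, 20–29=407, 30–39=1202, 40+=1961
[period 2]
Births: 407 × 0.068 = 28 ; 1202 × 0.087 = 105 ⇒ total 133
Band 2: 330 × 0.966 = 319
Band 3: 524 × 0.969 = 508
Band 4: 407 × 0.932 = 379
Band 5: 1202 × 0.97 + 1961 × 0.34 = 1166 + 667 = 1833
Net migration: Band 1 + 105 → 238; Band 2 + 70 → 389
Population now: 0–9=238, 10–19=389, 20–29=508, 30–39=379, 40+=1833
[period 3]
Births: 508 × 0.068 = 35 ; 379 × 0.087 = 33 ⇒ total 68
Band 2: 238 × 0.966 = 230
Band 3: 389 × 0.969 = 377
Band 4: 508 × 0.932 = 473
Band 5: 379 × 0.97 + 1833 × 0.34 = 368 + 623 = 991
Net migration: Band 1 + 105 → 173; Band 2 + 70 → 300
Population now: 0–9=173, 10–19=300, 20–29=377, 30–39=473, 40+=991
Total after period 3: 173 + 300 + 377 + 473 + 991 = 2314

2314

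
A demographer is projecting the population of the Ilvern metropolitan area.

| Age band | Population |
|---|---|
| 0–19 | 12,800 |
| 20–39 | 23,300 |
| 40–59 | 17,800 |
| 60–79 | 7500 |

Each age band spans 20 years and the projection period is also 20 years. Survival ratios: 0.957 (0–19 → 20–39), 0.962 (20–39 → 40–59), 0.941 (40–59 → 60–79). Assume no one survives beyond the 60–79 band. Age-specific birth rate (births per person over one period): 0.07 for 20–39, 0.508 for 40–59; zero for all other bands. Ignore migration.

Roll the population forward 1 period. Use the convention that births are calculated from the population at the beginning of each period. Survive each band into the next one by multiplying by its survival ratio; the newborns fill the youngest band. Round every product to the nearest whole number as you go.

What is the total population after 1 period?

Period 1:
Births: 23300 × 0.07 = 1631 ; 17800 × 0.508 = 9042 ⇒ total 10673
20–39: 12800 × 0.957 = 12250
40–59: 23300 × 0.962 = 22415
60–79: 17800 × 0.941 = 16750
Population now: 0–19=10673, 20–39=12250, 40–59=22415, 60–79=16750
Total after period 1: 10673 + 12250 + 22415 + 16750 = 62088

62088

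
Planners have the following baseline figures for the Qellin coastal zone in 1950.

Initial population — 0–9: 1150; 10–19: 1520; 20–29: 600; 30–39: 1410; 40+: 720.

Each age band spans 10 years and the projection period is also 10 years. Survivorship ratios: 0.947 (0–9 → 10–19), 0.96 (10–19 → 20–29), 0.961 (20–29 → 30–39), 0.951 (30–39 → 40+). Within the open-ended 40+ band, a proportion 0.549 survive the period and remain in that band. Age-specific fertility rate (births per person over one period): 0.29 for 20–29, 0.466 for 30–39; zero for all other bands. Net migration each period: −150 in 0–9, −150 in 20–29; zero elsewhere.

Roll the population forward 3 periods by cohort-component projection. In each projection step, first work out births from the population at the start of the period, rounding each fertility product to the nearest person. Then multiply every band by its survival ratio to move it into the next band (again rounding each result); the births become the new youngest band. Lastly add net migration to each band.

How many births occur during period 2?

After projecting period 1:
Births: 600 × 0.29 = 174  |  1410 × 0.466 = 657 ⇒ total 831
10–19: 1150 × 0.947 = 1089
20–29: 1520 × 0.96 = 1459
30–39: 600 × 0.961 = 577
40+: 1410 × 0.951 + 720 × 0.549 = 1341 + 395 = 1736
Net migration: 0–9 − 150 → 681; 20–29 − 150 → 1309
End of period: [681, 1089, 1309, 577, 1736]
After projecting period 2:
Births: 1309 × 0.29 = 380  |  577 × 0.466 = 269 ⇒ total 649
10–19: 681 × 0.947 = 645
20–29: 1089 × 0.96 = 1045
30–39: 1309 × 0.961 = 1258
40+: 577 × 0.951 + 1736 × 0.549 = 549 + 953 = 1502
Net migration: 0–9 − 150 → 499; 20–29 − 150 → 895
End of period: [499, 645, 895, 1258, 1502]

649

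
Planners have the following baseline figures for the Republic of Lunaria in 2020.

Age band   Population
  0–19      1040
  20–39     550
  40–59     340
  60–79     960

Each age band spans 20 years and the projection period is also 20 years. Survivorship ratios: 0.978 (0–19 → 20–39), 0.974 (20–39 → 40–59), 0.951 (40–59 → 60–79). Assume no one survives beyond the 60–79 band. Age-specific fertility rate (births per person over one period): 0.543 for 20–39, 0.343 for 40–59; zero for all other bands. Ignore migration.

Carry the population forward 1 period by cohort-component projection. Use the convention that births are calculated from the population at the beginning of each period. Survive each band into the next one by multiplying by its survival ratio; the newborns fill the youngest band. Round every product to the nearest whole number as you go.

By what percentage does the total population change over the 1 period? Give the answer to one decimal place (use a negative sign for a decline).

-20.7

— Period 1 —
Births: 550 × 0.543 = 299 ; 340 × 0.343 = 117 — total 416
20–39: 1040 × 0.978 = 1017
40–59: 550 × 0.974 = 536
60–79: 340 × 0.951 = 323
End of period: [416, 1017, 536, 323]
Total: 2890 → 2292; change = -598; percentage change = -20.7%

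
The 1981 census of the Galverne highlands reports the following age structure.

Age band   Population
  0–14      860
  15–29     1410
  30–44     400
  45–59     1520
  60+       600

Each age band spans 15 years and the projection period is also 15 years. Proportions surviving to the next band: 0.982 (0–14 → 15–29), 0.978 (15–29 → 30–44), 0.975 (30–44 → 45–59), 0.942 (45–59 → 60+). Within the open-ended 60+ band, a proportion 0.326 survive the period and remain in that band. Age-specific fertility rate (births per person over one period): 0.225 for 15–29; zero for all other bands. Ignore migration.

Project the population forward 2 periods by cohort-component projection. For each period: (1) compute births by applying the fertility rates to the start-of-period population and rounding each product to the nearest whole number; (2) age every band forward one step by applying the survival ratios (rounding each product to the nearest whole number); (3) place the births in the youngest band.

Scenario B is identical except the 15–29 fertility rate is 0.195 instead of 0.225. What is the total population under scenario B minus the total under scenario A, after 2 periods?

-66

Call the groups 1 to 5, youngest first.
Period 1:
Births: 1410 × 0.225 = 317
Group 2: 860 × 0.982 = 845
Group 3: 1410 × 0.978 = 1379
Group 4: 400 × 0.975 = 390
Group 5: 1520 × 0.942 + 600 × 0.326 = 1432 + 196 = 1628
Giving 317 / 845 / 1379 / 390 / 1628.
Period 2:
Births: 845 × 0.225 = 190
Group 2: 317 × 0.982 = 311
Group 3: 845 × 0.978 = 826
Group 4: 1379 × 0.975 = 1345
Group 5: 390 × 0.942 + 1628 × 0.326 = 367 + 531 = 898
Giving 190 / 311 / 826 / 1345 / 898.
Scenario A total after 2 periods: 3570
Scenario B projection —
Period 1:
Births: 1410 × 0.195 = 275
Group 2: 860 × 0.982 = 845
Group 3: 1410 × 0.978 = 1379
Group 4: 400 × 0.975 = 390
Group 5: 1520 × 0.942 + 600 × 0.326 = 1432 + 196 = 1628
Giving 275 / 845 / 1379 / 390 / 1628.
Period 2:
Births: 845 × 0.195 = 165
Group 2: 275 × 0.982 = 270
Group 3: 845 × 0.978 = 826
Group 4: 1379 × 0.975 = 1345
Group 5: 390 × 0.942 + 1628 × 0.326 = 367 + 531 = 898
Giving 165 / 270 / 826 / 1345 / 898.
Scenario B total after 2 periods: 3504
Difference B − A = 3504 − 3570 = -66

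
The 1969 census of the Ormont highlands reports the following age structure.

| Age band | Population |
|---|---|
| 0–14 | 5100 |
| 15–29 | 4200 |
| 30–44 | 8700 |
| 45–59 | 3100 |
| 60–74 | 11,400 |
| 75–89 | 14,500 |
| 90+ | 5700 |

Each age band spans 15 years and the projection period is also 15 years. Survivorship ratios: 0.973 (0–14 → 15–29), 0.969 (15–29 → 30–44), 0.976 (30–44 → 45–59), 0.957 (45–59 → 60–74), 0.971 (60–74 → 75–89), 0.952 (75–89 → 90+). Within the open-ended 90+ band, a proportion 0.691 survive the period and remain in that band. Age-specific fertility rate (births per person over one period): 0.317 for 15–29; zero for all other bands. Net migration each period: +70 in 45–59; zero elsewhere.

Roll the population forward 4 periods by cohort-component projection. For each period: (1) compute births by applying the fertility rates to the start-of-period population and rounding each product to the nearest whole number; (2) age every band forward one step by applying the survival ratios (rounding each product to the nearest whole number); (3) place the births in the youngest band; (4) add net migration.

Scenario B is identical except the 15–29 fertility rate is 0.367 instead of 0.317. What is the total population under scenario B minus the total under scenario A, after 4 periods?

(Groups numbered youngest = 1 to oldest = 7.)
Period 1:
Births: 4200 × 0.317 = 1331
Group 2: 5100 × 0.973 = 4962
Group 3: 4200 × 0.969 = 4070
Group 4: 8700 × 0.976 = 8491
Group 5: 3100 × 0.957 = 2967
Group 6: 11400 × 0.971 = 11069
Group 7: 14500 × 0.952 + 5700 × 0.691 = 13804 + 3939 = 17743
Net migration: Group 4 + 70 → 8561
Giving 1331 / 4962 / 4070 / 8561 / 2967 / 11069 / 17743.
Period 2:
Births: 4962 × 0.317 = 1573
Group 2: 1331 × 0.973 = 1295
Group 3: 4962 × 0.969 = 4808
Group 4: 4070 × 0.976 = 3972
Group 5: 8561 × 0.957 = 8193
Group 6: 2967 × 0.971 = 2881
Group 7: 11069 × 0.952 + 17743 × 0.691 = 10538 + 12260 = 22798
Net migration: Group 4 + 70 → 4042
Giving 1573 / 1295 / 4808 / 4042 / 8193 / 2881 / 22798.
Period 3:
Births: 1295 × 0.317 = 411
Group 2: 1573 × 0.973 = 1531
Group 3: 1295 × 0.969 = 1255
Group 4: 4808 × 0.976 = 4693
Group 5: 4042 × 0.957 = 3868
Group 6: 8193 × 0.971 = 7955
Group 7: 2881 × 0.952 + 22798 × 0.691 = 2743 + 15753 = 18496
Net migration: Group 4 + 70 → 4763
Giving 411 / 1531 / 1255 / 4763 / 3868 / 7955 / 18496.
Period 4:
Births: 1531 × 0.317 = 485
Group 2: 411 × 0.973 = 400
Group 3: 1531 × 0.969 = 1484
Group 4: 1255 × 0.976 = 1225
Group 5: 4763 × 0.957 = 4558
Group 6: 3868 × 0.971 = 3756
Group 7: 7955 × 0.952 + 18496 × 0.691 = 7573 + 12781 = 20354
Net migration: Group 4 + 70 → 1295
Giving 485 / 400 / 1484 / 1295 / 4558 / 3756 / 20354.
Scenario A total after 4 periods: 32332
Scenario B projection —
Period 1:
Births: 4200 × 0.367 = 1541
Group 2: 5100 × 0.973 = 4962
Group 3: 4200 × 0.969 = 4070
Group 4: 8700 × 0.976 = 8491
Group 5: 3100 × 0.957 = 2967
Group 6: 11400 × 0.971 = 11069
Group 7: 14500 × 0.952 + 5700 × 0.691 = 13804 + 3939 = 17743
Net migration: Group 4 + 70 → 8561
Giving 1541 / 4962 / 4070 / 8561 / 2967 / 11069 / 17743.
Period 2:
Births: 4962 × 0.367 = 1821
Group 2: 1541 × 0.973 = 1499
Group 3: 4962 × 0.969 = 4808
Group 4: 4070 × 0.976 = 3972
Group 5: 8561 × 0.957 = 8193
Group 6: 2967 × 0.971 = 2881
Group 7: 11069 × 0.952 + 17743 × 0.691 = 10538 + 12260 = 22798
Net migration: Group 4 + 70 → 4042
Giving 1821 / 1499 / 4808 / 4042 / 8193 / 2881 / 22798.
Period 3:
Births: 1499 × 0.367 = 550
Group 2: 1821 × 0.973 = 1772
Group 3: 1499 × 0.969 = 1453
Group 4: 4808 × 0.976 = 4693
Group 5: 4042 × 0.957 = 3868
Group 6: 8193 × 0.971 = 7955
Group 7: 2881 × 0.952 + 22798 × 0.691 = 2743 + 15753 = 18496
Net migration: Group 4 + 70 → 4763
Giving 550 / 1772 / 1453 / 4763 / 3868 / 7955 / 18496.
Period 4:
Births: 1772 × 0.367 = 650
Group 2: 550 × 0.973 = 535
Group 3: 1772 × 0.969 = 1717
Group 4: 1453 × 0.976 = 1418
Group 5: 4763 × 0.957 = 4558
Group 6: 3868 × 0.971 = 3756
Group 7: 7955 × 0.952 + 18496 × 0.691 = 7573 + 12781 = 20354
Net migration: Group 4 + 70 → 1488
Giving 650 / 535 / 1717 / 1488 / 4558 / 3756 / 20354.
Scenario B total after 4 periods: 33058
Difference B − A = 33058 − 32332 = 726

726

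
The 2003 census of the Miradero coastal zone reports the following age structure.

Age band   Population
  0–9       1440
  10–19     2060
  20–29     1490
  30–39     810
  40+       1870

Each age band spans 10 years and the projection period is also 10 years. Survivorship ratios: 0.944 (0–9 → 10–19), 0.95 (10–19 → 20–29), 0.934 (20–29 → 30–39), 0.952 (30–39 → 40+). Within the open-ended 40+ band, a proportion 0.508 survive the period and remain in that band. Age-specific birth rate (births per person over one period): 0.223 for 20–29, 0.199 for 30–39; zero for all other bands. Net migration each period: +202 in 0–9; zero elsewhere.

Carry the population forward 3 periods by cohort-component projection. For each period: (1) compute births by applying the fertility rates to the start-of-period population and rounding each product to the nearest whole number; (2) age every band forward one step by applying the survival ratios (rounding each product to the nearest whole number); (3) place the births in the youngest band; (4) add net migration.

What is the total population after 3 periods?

6404

Numbering the bands 1..5 from youngest to oldest:
— Period 1 —
Births: 1490 * 0.223 = 332 ; 810 * 0.199 = 161 ⇒ total 493
Band 2: 1440 * 0.944 = 1359
Band 3: 2060 * 0.95 = 1957
Band 4: 1490 * 0.934 = 1392
Band 5: 810 * 0.952 + 1870 * 0.508 = 771 + 950 = 1721
Net migration: Band 1 + 202 → 695
Giving 695 / 1359 / 1957 / 1392 / 1721.
— Period 2 —
Births: 1957 * 0.223 = 436 ; 1392 * 0.199 = 277 ⇒ total 713
Band 2: 695 * 0.944 = 656
Band 3: 1359 * 0.95 = 1291
Band 4: 1957 * 0.934 = 1828
Band 5: 1392 * 0.952 + 1721 * 0.508 = 1325 + 874 = 2199
Net migration: Band 1 + 202 → 915
Giving 915 / 656 / 1291 / 1828 / 2199.
— Period 3 —
Births: 1291 * 0.223 = 288 ; 1828 * 0.199 = 364 ⇒ total 652
Band 2: 915 * 0.944 = 864
Band 3: 656 * 0.95 = 623
Band 4: 1291 * 0.934 = 1206
Band 5: 1828 * 0.952 + 2199 * 0.508 = 1740 + 1117 = 2857
Net migration: Band 1 + 202 → 854
Giving 854 / 864 / 623 / 1206 / 2857.
Total after period 3: 854 + 864 + 623 + 1206 + 2857 = 6404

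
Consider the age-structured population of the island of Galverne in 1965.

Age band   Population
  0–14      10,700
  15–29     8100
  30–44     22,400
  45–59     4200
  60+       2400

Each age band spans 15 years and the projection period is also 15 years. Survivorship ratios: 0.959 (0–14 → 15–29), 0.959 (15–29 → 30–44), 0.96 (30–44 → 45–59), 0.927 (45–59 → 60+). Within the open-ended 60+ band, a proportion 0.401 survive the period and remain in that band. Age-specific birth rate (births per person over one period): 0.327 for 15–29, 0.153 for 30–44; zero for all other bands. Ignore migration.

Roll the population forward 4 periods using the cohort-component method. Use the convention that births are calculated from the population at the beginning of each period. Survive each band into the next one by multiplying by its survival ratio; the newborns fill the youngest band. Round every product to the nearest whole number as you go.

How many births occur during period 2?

4544

(Bands numbered youngest = 1 to oldest = 5.)
Period 1.
Births: 8100 * 0.327 = 2649  |  22400 * 0.153 = 3427 → total 6076
Band 2: 10700 * 0.959 = 10261
Band 3: 8100 * 0.959 = 7768
Band 4: 22400 * 0.96 = 21504
Band 5: 4200 * 0.927 + 2400 * 0.401 = 3893 + 962 = 4855
Population now: 0–14=6076, 15–29=10261, 30–44=7768, 45–59=21504, 60+=4855
Period 2.
Births: 10261 * 0.327 = 3355  |  7768 * 0.153 = 1189 → total 4544
Band 2: 6076 * 0.959 = 5827
Band 3: 10261 * 0.959 = 9840
Band 4: 7768 * 0.96 = 7457
Band 5: 21504 * 0.927 + 4855 * 0.401 = 19934 + 1947 = 21881
Population now: 0–14=4544, 15–29=5827, 30–44=9840, 45–59=7457, 60+=21881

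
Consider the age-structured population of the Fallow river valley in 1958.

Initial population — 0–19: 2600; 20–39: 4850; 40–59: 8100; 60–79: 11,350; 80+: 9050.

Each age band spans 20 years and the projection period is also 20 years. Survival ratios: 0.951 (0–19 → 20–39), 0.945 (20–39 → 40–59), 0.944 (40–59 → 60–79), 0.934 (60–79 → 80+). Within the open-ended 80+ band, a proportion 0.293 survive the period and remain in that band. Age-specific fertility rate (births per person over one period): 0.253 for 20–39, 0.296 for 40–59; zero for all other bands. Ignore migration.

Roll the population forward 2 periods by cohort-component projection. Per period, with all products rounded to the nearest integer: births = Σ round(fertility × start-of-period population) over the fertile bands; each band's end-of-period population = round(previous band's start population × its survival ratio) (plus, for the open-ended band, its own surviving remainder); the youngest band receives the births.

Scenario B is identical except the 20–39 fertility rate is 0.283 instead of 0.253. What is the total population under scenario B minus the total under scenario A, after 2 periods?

Call the groups 1 to 5, youngest first.
— Period 1 —
Births: 4850 * 0.253 = 1227  |  8100 * 0.296 = 2398 → total 3625
Group 2: 2600 * 0.951 = 2473
Group 3: 4850 * 0.945 = 4583
Group 4: 8100 * 0.944 = 7646
Group 5: 11350 * 0.934 + 9050 * 0.293 = 10601 + 2652 = 13253
Population now: 0–19=3625, 20–39=2473, 40–59=4583, 60–79=7646, 80+=13253
— Period 2 —
Births: 2473 * 0.253 = 626  |  4583 * 0.296 = 1357 → total 1983
Group 2: 3625 * 0.951 = 3447
Group 3: 2473 * 0.945 = 2337
Group 4: 4583 * 0.944 = 4326
Group 5: 7646 * 0.934 + 13253 * 0.293 = 7141 + 3883 = 11024
Population now: 0–19=1983, 20–39=3447, 40–59=2337, 60–79=4326, 80+=11024
Scenario A total after 2 periods: 23117
Scenario B projection —
— Period 1 —
Births: 4850 * 0.283 = 1373  |  8100 * 0.296 = 2398 → total 3771
Group 2: 2600 * 0.951 = 2473
Group 3: 4850 * 0.945 = 4583
Group 4: 8100 * 0.944 = 7646
Group 5: 11350 * 0.934 + 9050 * 0.293 = 10601 + 2652 = 13253
Population now: 0–19=3771, 20–39=2473, 40–59=4583, 60–79=7646, 80+=13253
— Period 2 —
Births: 2473 * 0.283 = 700  |  4583 * 0.296 = 1357 → total 2057
Group 2: 3771 * 0.951 = 3586
Group 3: 2473 * 0.945 = 2337
Group 4: 4583 * 0.944 = 4326
Group 5: 7646 * 0.934 + 13253 * 0.293 = 7141 + 3883 = 11024
Population now: 0–19=2057, 20–39=3586, 40–59=2337, 60–79=4326, 80+=11024
Scenario B total after 2 periods: 23330
Difference B − A = 23330 − 23117 = 213

213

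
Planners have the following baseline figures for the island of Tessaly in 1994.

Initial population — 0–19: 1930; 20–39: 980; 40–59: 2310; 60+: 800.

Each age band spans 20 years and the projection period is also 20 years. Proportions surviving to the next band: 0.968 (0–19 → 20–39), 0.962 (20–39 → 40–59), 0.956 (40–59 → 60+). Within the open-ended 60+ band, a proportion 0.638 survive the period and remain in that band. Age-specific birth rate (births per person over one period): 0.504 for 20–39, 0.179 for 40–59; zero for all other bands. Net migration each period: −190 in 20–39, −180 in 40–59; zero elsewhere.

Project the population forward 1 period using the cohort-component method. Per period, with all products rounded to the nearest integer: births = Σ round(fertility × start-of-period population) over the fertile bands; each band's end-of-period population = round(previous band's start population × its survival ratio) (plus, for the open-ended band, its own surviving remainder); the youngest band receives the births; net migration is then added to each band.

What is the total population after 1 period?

6066

[period 1]
Births: 980 × 0.504 = 494  |  2310 × 0.179 = 413 — total 907
20–39: 1930 × 0.968 = 1868
40–59: 980 × 0.962 = 943
60+: 2310 × 0.956 + 800 × 0.638 = 2208 + 510 = 2718
Net migration: 20–39 − 190 → 1678; 40–59 − 180 → 763
→ [907, 1678, 763, 2718]
Total after period 1: 907 + 1678 + 763 + 2718 = 6066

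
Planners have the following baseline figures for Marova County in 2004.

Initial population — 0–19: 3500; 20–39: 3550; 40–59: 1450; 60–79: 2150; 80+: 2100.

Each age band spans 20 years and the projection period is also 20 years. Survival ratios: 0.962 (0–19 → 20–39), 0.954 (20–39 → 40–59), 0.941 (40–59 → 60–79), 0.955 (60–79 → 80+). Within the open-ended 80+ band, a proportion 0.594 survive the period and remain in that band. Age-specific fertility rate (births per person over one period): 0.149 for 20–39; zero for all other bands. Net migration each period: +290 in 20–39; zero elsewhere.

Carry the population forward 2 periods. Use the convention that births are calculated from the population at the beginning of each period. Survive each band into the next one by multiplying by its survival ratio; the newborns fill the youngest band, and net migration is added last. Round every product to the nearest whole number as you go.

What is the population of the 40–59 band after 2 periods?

Period 1:
Births: 3550 × 0.149 = 529
20–39: 3500 × 0.962 = 3367
40–59: 3550 × 0.954 = 3387
60–79: 1450 × 0.941 = 1364
80+: 2150 × 0.955 + 2100 × 0.594 = 2053 + 1247 = 3300
Net migration: 20–39 + 290 → 3657
Population now: 0–19=529, 20–39=3657, 40–59=3387, 60–79=1364, 80+=3300
Period 2:
Births: 3657 × 0.149 = 545
20–39: 529 × 0.962 = 509
40–59: 3657 × 0.954 = 3489
60–79: 3387 × 0.941 = 3187
80+: 1364 × 0.955 + 3300 × 0.594 = 1303 + 1960 = 3263
Net migration: 20–39 + 290 → 799
Population now: 0–19=545, 20–39=799, 40–59=3489, 60–79=3187, 80+=3263

3489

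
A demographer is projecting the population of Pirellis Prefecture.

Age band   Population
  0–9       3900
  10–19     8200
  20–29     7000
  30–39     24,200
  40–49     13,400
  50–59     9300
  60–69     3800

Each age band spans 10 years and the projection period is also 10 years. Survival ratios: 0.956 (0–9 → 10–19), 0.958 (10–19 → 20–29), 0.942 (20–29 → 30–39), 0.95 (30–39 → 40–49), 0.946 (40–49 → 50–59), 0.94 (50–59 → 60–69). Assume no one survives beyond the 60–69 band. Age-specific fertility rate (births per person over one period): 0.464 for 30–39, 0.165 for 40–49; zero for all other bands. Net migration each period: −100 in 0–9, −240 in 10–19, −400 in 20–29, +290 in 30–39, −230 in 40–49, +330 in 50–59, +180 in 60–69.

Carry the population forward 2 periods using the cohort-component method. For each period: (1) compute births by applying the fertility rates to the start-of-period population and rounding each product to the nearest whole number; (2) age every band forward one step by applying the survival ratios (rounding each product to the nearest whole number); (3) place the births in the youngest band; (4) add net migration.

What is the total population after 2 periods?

70195

Let band 1 be 0–9 through band 7 = 60–69.
[period 1]
Births: 24200 × 0.464 = 11229, 13400 × 0.165 = 2211 → total 13440
Band 2: 3900 × 0.956 = 3728
Band 3: 8200 × 0.958 = 7856
Band 4: 7000 × 0.942 = 6594
Band 5: 24200 × 0.95 = 22990
Band 6: 13400 × 0.946 = 12676
Band 7: 9300 × 0.94 = 8742
Net migration: Band 1 − 100 → 13340; Band 2 − 240 → 3488; Band 3 − 400 → 7456; Band 4 + 290 → 6884; Band 5 − 230 → 22760; Band 6 + 330 → 13006; Band 7 + 180 → 8922
End of period: [13340, 3488, 7456, 6884, 22760, 13006, 8922]
[period 2]
Births: 6884 × 0.464 = 3194, 22760 × 0.165 = 3755 → total 6949
Band 2: 13340 × 0.956 = 12753
Band 3: 3488 × 0.958 = 3342
Band 4: 7456 × 0.942 = 7024
Band 5: 6884 × 0.95 = 6540
Band 6: 22760 × 0.946 = 21531
Band 7: 13006 × 0.94 = 12226
Net migration: Band 1 − 100 → 6849; Band 2 − 240 → 12513; Band 3 − 400 → 2942; Band 4 + 290 → 7314; Band 5 − 230 → 6310; Band 6 + 330 → 21861; Band 7 + 180 → 12406
End of period: [6849, 12513, 2942, 7314, 6310, 21861, 12406]
Total after period 2: 6849 + 12513 + 2942 + 7314 + 6310 + 21861 + 12406 = 70195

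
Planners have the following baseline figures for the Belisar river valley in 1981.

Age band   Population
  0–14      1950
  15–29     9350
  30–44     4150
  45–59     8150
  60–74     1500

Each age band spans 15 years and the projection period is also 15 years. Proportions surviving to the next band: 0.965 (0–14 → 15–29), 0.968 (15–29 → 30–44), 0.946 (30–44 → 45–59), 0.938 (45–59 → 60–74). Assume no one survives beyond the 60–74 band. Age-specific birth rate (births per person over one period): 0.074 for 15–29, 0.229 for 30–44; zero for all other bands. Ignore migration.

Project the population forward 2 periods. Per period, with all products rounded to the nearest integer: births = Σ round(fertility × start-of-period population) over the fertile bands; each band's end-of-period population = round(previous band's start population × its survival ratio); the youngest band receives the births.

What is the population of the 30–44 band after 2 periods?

Let band 1 be 0–14 through band 5 = 60–74.
After projecting period 1:
Births: 9350 * 0.074 = 692, 4150 * 0.229 = 950 → total 1642
Band 2: 1950 * 0.965 = 1882
Band 3: 9350 * 0.968 = 9051
Band 4: 4150 * 0.946 = 3926
Band 5: 8150 * 0.938 = 7645
Population now: 0–14=1642, 15–29=1882, 30–44=9051, 45–59=3926, 60–74=7645
After projecting period 2:
Births: 1882 * 0.074 = 139, 9051 * 0.229 = 2073 → total 2212
Band 2: 1642 * 0.965 = 1585
Band 3: 1882 * 0.968 = 1822
Band 4: 9051 * 0.946 = 8562
Band 5: 3926 * 0.938 = 3683
Population now: 0–14=2212, 15–29=1585, 30–44=1822, 45–59=8562, 60–74=3683

1822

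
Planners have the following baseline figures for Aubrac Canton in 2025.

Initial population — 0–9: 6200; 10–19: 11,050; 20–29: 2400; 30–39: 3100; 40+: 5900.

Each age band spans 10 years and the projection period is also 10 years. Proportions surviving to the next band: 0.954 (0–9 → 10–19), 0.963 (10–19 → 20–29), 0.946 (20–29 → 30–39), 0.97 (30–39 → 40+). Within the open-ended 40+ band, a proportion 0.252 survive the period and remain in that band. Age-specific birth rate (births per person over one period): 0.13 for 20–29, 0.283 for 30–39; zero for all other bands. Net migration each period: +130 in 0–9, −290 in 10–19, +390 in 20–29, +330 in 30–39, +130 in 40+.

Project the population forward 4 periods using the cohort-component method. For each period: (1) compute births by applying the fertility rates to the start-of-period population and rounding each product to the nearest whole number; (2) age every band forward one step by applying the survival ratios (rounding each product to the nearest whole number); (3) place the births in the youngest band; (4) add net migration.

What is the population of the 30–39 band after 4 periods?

Period 1:
Births: 2400 × 0.13 = 312 ; 3100 × 0.283 = 877 ⇒ total 1189
10–19: 6200 × 0.954 = 5915
20–29: 11050 × 0.963 = 10641
30–39: 2400 × 0.946 = 2270
40+: 3100 × 0.97 + 5900 × 0.252 = 3007 + 1487 = 4494
Net migration: 0–9 + 130 → 1319; 10–19 − 290 → 5625; 20–29 + 390 → 11031; 30–39 + 330 → 2600; 40+ + 130 → 4624
End of period: [1319, 5625, 11031, 2600, 4624]
Period 2:
Births: 11031 × 0.13 = 1434 ; 2600 × 0.283 = 736 ⇒ total 2170
10–19: 1319 × 0.954 = 1258
20–29: 5625 × 0.963 = 5417
30–39: 11031 × 0.946 = 10435
40+: 2600 × 0.97 + 4624 × 0.252 = 2522 + 1165 = 3687
Net migration: 0–9 + 130 → 2300; 10–19 − 290 → 968; 20–29 + 390 → 5807; 30–39 + 330 → 10765; 40+ + 130 → 3817
End of period: [2300, 968, 5807, 10765, 3817]
Period 3:
Births: 5807 × 0.13 = 755 ; 10765 × 0.283 = 3046 ⇒ total 3801
10–19: 2300 × 0.954 = 2194
20–29: 968 × 0.963 = 932
30–39: 5807 × 0.946 = 5493
40+: 10765 × 0.97 + 3817 × 0.252 = 10442 + 962 = 11404
Net migration: 0–9 + 130 → 3931; 10–19 − 290 → 1904; 20–29 + 390 → 1322; 30–39 + 330 → 5823; 40+ + 130 → 11534
End of period: [3931, 1904, 1322, 5823, 11534]
Period 4:
Births: 1322 × 0.13 = 172 ; 5823 × 0.283 = 1648 ⇒ total 1820
10–19: 3931 × 0.954 = 3750
20–29: 1904 × 0.963 = 1834
30–39: 1322 × 0.946 = 1251
40+: 5823 × 0.97 + 11534 × 0.252 = 5648 + 2907 = 8555
Net migration: 0–9 + 130 → 1950; 10–19 − 290 → 3460; 20–29 + 390 → 2224; 30–39 + 330 → 1581; 40+ + 130 → 8685
End of period: [1950, 3460, 2224, 1581, 8685]

1581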